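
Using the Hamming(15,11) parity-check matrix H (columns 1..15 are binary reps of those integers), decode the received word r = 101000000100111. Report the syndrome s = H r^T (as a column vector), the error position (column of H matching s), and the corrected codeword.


s = (0, 1, 0, 0)^T, error position = 4, corrected codeword c = 101100000100111

Compute s = H r^T mod 2 one row at a time:
  s_1 = 0 + 0 + 1 + 0 + 0 + 1 + 1 + 1 = 4 ≡ 0 (mod 2).
  s_2 = 0 + 0 + 0 + 0 + 0 + 1 + 1 + 1 = 3 ≡ 1 (mod 2).
  s_3 = 0 + 1 + 0 + 0 + 1 + 0 + 1 + 1 = 4 ≡ 0 (mod 2).
  s_4 = 1 + 1 + 0 + 0 + 0 + 0 + 1 + 1 = 4 ≡ 0 (mod 2).
s = (0, 1, 0, 0)^T — this equals column 4 of H (binary 0100), so error is at position 4.
Correct: flip bit 4 of r = 101000000100111 to get c = 101100000100111.


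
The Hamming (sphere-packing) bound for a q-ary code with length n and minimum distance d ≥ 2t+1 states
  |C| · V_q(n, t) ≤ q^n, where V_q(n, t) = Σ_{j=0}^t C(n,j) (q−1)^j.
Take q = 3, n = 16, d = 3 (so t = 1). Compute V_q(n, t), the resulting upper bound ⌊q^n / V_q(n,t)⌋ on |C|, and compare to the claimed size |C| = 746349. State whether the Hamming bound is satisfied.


V_q(n, t) = 33, q^n = 43046721, Hamming bound = 1304446, |C| = 746349 ≤ bound (satisfied).

Step 1: Compute V_q(n, t) = Σ_{j=0}^1 C(n, j) (q−1)^j.
  j = 0: C(16,0)·(2)^0 = 1·1 = 1.
  j = 1: C(16,1)·(2)^1 = 16·2 = 32.
  V_q(n, t) = 1 + 32 = 33.
Step 2: q^n = 3^16 = 43046721.
Step 3: Hamming bound ⌊q^n / V_q(n,t)⌋ = ⌊43046721/33⌋ = 1304446.
Step 4: Compare |C| = 746349 to 1304446: satisfied.
The claimed |C| lies below the Hamming bound.


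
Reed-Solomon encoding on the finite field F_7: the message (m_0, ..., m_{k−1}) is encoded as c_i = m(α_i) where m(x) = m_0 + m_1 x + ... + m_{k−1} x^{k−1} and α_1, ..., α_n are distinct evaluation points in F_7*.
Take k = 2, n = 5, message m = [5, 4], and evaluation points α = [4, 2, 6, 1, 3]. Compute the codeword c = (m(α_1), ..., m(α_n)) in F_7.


c = [0, 6, 1, 2, 3]

Message polynomial: m(x) = 5 + 4·x (mod 7).
For each evaluation point α_i, compute m(α_i) mod 7:
  α_1 = 4: Horner steps 4 → 0, so m(4) = 0.
  α_2 = 2: Horner steps 4 → 6, so m(2) = 6.
  α_3 = 6: Horner steps 4 → 1, so m(6) = 1.
  α_4 = 1: Horner steps 4 → 2, so m(1) = 2.
  α_5 = 3: Horner steps 4 → 3, so m(3) = 3.
Codeword c = [0, 6, 1, 2, 3] ∈ F_7^5.


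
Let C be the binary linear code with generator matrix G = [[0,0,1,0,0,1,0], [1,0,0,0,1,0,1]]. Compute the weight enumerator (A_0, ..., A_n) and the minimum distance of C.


Weight distribution: A_0 = 1, A_2 = 1, A_3 = 1, A_5 = 1. Minimum distance d = 2.

Enumerate all 2^2 = 4 messages m ∈ F_2^2.
For each, compute codeword c = mG in F_2^7, then tally its weight.
  m = 00 → c = 0000000, weight = 0.
  m = 10 → c = 0010010, weight = 2.
  m = 01 → c = 1000101, weight = 3.
  m = 11 → c = 1010111, weight = 5.
Tally weights:
  weight 0: 1 codewords.
  weight 2: 1 codewords.
  weight 3: 1 codewords.
  weight 5: 1 codewords.
Minimum distance d = smallest w > 0 with A_w > 0 = 2.
Sanity: Σ A_w = 4 = 2^2 = 4 ✓.


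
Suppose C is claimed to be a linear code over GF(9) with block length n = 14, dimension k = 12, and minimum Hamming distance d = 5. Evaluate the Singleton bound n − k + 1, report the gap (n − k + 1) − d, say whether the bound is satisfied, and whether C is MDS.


Singleton RHS = n − k + 1 = 3, slack = -2, bound violated (no such code; not MDS).

Singleton bound: d ≤ n − k + 1.
Here n = 14, k = 12, so n − k + 1 = 3.
Given d = 5, check d ≤ 3: NO.
Slack = (n − k + 1) − d = -2.
The slack is negative: d = 5 exceeds n − k + 1 = 3 by 2, so the Singleton bound is violated and no linear [14, 12, 5]_9 code can exist. In particular it is not MDS (MDS requires d = n − k + 1 exactly).
Description: the claimed parameters are [14, 12, 5]_9; such a code would be impossible (violates the Singleton bound).


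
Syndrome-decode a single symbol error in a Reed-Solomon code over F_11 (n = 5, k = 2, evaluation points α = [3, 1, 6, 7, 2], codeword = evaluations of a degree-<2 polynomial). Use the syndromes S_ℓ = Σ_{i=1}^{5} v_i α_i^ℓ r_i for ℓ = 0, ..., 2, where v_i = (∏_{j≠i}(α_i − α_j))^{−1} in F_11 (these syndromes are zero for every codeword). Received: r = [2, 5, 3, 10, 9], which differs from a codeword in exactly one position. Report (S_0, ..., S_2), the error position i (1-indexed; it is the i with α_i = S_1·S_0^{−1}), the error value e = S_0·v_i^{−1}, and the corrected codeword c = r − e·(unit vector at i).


S = (8, 1, 7), error at position 4, error magnitude e = 3, c = [2, 5, 3, 7, 9].

Step 1: column multipliers v_i = (∏_{j≠i}(α_i − α_j))^{−1} mod 11.
  i = 1 (α = 3): (3−1)(3−6)(3−7)(3−2) = 2·(−3)·(−4)·1 = 24 ≡ 2, so v_1 = 2^{−1} = 6 (mod 11).
  i = 2 (α = 1): (1−3)(1−6)(1−7)(1−2) = (−2)·(−5)·(−6)·(−1) = 60 ≡ 5, so v_2 = 5^{−1} = 9 (mod 11).
  i = 3 (α = 6): (6−3)(6−1)(6−7)(6−2) = 3·5·(−1)·4 = −60 ≡ 6, so v_3 = 6^{−1} = 2 (mod 11).
  i = 4 (α = 7): (7−3)(7−1)(7−6)(7−2) = 4·6·1·5 = 120 ≡ 10, so v_4 = 10^{−1} = 10 (mod 11).
  i = 5 (α = 2): (2−3)(2−1)(2−6)(2−7) = (−1)·1·(−4)·(−5) = −20 ≡ 2, so v_5 = 2^{−1} = 6 (mod 11).
  v = [6, 9, 2, 10, 6].
Step 2: syndromes of r = [2, 5, 3, 10, 9] (all sums mod 11).
  S_0 = Σ v_i r_i = 6·2 + 9·5 + 2·3 + 10·10 + 6·9 = 217 ≡ 8.
  S_1 = Σ v_i α_i r_i = 6·3·2 + 9·1·5 + 2·6·3 + 10·7·10 + 6·2·9 = 925 ≡ 1.
  α_i^2 mod 11 = [9, 1, 3, 5, 4].
  S_2 = Σ v_i α_i^2 r_i = 6·9·2 + 9·1·5 + 2·3·3 + 10·5·10 + 6·4·9 = 887 ≡ 7.
  S = (8, 1, 7) ≠ 0, so r is not a codeword (an error is present).
Step 3: locate the error. For a single error e at position i, S_ℓ = v_i·e·α_i^ℓ, so α_err = S_1/S_0.
  S_0^{−1} = 8^{−1} = 7 (mod 11), so α_err = 1·7 = 7 ≡ 7 = α_4. Error position i = 4.
  Consistency check: S_2/S_1 = 7·1 = 7 ≡ 7 = α_err ✓ (single-error assumption holds).
Step 4: error magnitude e = S_0/v_4 = S_0·∏_{j≠4}(α_4 − α_j) = 8·10 = 80 ≡ 3 (mod 11).
Step 5: correct position 4: c_4 = r_4 − e = 10 − 3 ≡ 7 (mod 11). Hence c = [2, 5, 3, 7, 9].
  Check: interpolating c through the α_i gives m(x) = 1 + 4·x (degree < 2) with m(α_i) = c_i for every i, so c is indeed a codeword.


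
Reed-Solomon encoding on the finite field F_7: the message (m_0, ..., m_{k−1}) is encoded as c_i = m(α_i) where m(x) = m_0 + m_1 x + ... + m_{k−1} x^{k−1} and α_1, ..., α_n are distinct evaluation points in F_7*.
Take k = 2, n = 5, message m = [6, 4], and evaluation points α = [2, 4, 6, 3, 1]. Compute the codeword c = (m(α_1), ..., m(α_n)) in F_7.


c = [0, 1, 2, 4, 3]

Message polynomial: m(x) = 6 + 4·x (mod 7).
For each evaluation point α_i, compute m(α_i) mod 7:
  α_1 = 2: Horner steps 4 → 0, so m(2) = 0.
  α_2 = 4: Horner steps 4 → 1, so m(4) = 1.
  α_3 = 6: Horner steps 4 → 2, so m(6) = 2.
  α_4 = 3: Horner steps 4 → 4, so m(3) = 4.
  α_5 = 1: Horner steps 4 → 3, so m(1) = 3.
Codeword c = [0, 1, 2, 4, 3] ∈ F_7^5.


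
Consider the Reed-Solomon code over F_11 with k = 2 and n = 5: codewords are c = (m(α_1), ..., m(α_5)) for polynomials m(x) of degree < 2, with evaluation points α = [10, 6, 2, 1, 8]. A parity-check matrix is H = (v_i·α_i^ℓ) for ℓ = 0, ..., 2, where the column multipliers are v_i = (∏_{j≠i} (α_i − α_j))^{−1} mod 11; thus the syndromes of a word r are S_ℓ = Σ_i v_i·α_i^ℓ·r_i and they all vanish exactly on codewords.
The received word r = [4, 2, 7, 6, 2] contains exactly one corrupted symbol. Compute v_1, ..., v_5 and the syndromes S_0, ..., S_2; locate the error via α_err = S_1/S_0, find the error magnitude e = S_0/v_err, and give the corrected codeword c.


S = (4, 2, 1), error at position 2, error magnitude e = 2, c = [4, 0, 7, 6, 2].

Step 1: column multipliers v_i = (∏_{j≠i}(α_i − α_j))^{−1} mod 11.
  i = 1 (α = 10): (10−6)(10−2)(10−1)(10−8) = 4·8·9·2 = 576 ≡ 4, so v_1 = 4^{−1} = 3 (mod 11).
  i = 2 (α = 6): (6−10)(6−2)(6−1)(6−8) = (−4)·4·5·(−2) = 160 ≡ 6, so v_2 = 6^{−1} = 2 (mod 11).
  i = 3 (α = 2): (2−10)(2−6)(2−1)(2−8) = (−8)·(−4)·1·(−6) = −192 ≡ 6, so v_3 = 6^{−1} = 2 (mod 11).
  i = 4 (α = 1): (1−10)(1−6)(1−2)(1−8) = (−9)·(−5)·(−1)·(−7) = 315 ≡ 7, so v_4 = 7^{−1} = 8 (mod 11).
  i = 5 (α = 8): (8−10)(8−6)(8−2)(8−1) = (−2)·2·6·7 = −168 ≡ 8, so v_5 = 8^{−1} = 7 (mod 11).
  v = [3, 2, 2, 8, 7].
Step 2: syndromes of r = [4, 2, 7, 6, 2] (all sums mod 11).
  S_0 = Σ v_i r_i = 3·4 + 2·2 + 2·7 + 8·6 + 7·2 = 92 ≡ 4.
  S_1 = Σ v_i α_i r_i = 3·10·4 + 2·6·2 + 2·2·7 + 8·1·6 + 7·8·2 = 332 ≡ 2.
  α_i^2 mod 11 = [1, 3, 4, 1, 9].
  S_2 = Σ v_i α_i^2 r_i = 3·1·4 + 2·3·2 + 2·4·7 + 8·1·6 + 7·9·2 = 254 ≡ 1.
  S = (4, 2, 1) ≠ 0, so r is not a codeword (an error is present).
Step 3: locate the error. For a single error e at position i, S_ℓ = v_i·e·α_i^ℓ, so α_err = S_1/S_0.
  S_0^{−1} = 4^{−1} = 3 (mod 11), so α_err = 2·3 = 6 ≡ 6 = α_2. Error position i = 2.
  Consistency check: S_2/S_1 = 1·6 = 6 ≡ 6 = α_err ✓ (single-error assumption holds).
Step 4: error magnitude e = S_0/v_2 = S_0·∏_{j≠2}(α_2 − α_j) = 4·6 = 24 ≡ 2 (mod 11).
Step 5: correct position 2: c_2 = r_2 − e = 2 − 2 ≡ 0 (mod 11). Hence c = [4, 0, 7, 6, 2].
  Check: interpolating c through the α_i gives m(x) = 5 + 1·x (degree < 2) with m(α_i) = c_i for every i, so c is indeed a codeword.


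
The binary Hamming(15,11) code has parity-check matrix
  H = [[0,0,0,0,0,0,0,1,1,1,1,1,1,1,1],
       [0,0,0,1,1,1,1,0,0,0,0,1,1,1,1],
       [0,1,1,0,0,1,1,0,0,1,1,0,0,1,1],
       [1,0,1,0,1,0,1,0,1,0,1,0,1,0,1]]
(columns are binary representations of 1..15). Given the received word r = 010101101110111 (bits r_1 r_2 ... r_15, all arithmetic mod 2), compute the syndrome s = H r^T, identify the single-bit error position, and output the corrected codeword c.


s = (0, 0, 1, 1)^T, error position = 3, corrected codeword c = 011101101110111

Compute s = H r^T mod 2 one row at a time:
  s_1 = 0 + 1 + 1 + 1 + 0 + 1 + 1 + 1 = 6 ≡ 0 (mod 2).
  s_2 = 1 + 0 + 1 + 1 + 0 + 1 + 1 + 1 = 6 ≡ 0 (mod 2).
  s_3 = 1 + 0 + 1 + 1 + 1 + 1 + 1 + 1 = 7 ≡ 1 (mod 2).
  s_4 = 0 + 0 + 0 + 1 + 1 + 1 + 1 + 1 = 5 ≡ 1 (mod 2).
s = (0, 0, 1, 1)^T — this equals column 3 of H (binary 0011), so error is at position 3.
Correct: flip bit 3 of r = 010101101110111 to get c = 011101101110111.


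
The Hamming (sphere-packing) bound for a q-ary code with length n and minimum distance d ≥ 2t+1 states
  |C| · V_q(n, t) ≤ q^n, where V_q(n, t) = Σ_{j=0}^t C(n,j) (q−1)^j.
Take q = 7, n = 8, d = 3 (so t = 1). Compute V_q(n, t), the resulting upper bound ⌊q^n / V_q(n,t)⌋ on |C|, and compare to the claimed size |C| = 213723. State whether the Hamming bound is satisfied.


V_q(n, t) = 49, q^n = 5764801, Hamming bound = 117649, |C| = 213723 > bound (violated).

Step 1: Compute V_q(n, t) = Σ_{j=0}^1 C(n, j) (q−1)^j.
  j = 0: C(8,0)·(6)^0 = 1·1 = 1.
  j = 1: C(8,1)·(6)^1 = 8·6 = 48.
  V_q(n, t) = 1 + 48 = 49.
Step 2: q^n = 7^8 = 5764801.
Step 3: Hamming bound ⌊q^n / V_q(n,t)⌋ = ⌊5764801/49⌋ = 117649.
Step 4: Compare |C| = 213723 to 117649: violated.
The claimed |C| lies above the Hamming bound, so no 7-ary code of length 8 with d ≥ 3 can have 213723 codewords.


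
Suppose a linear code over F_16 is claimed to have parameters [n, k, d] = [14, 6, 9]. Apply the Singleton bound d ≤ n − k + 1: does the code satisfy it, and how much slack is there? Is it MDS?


Singleton RHS = n − k + 1 = 9, slack = 0, bound satisfied, MDS.

Singleton bound: d ≤ n − k + 1.
Here n = 14, k = 6, so n − k + 1 = 9.
Given d = 9, check d ≤ 9: YES.
Slack = (n − k + 1) − d = 0.
The code is MDS (slack = 0).
Description: the claimed parameters are [14, 6, 9]_16; such a code would be MDS (meets Singleton bound).


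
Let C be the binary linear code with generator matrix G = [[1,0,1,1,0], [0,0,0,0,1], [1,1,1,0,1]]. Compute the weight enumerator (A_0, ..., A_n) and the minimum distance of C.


Weight distribution: A_0 = 1, A_1 = 1, A_2 = 1, A_3 = 3, A_4 = 2. Minimum distance d = 1.

Enumerate all 2^3 = 8 messages m ∈ F_2^3.
For each, compute codeword c = mG in F_2^5, then tally its weight.
  m = 000 → c = 00000, weight = 0.
  m = 100 → c = 10110, weight = 3.
  m = 010 → c = 00001, weight = 1.
  m = 110 → c = 10111, weight = 4.
  m = 001 → c = 11101, weight = 4.
  m = 101 → c = 01011, weight = 3.
  m = 011 → c = 11100, weight = 3.
  m = 111 → c = 01010, weight = 2.
Tally weights:
  weight 0: 1 codewords.
  weight 1: 1 codewords.
  weight 2: 1 codewords.
  weight 3: 3 codewords.
  weight 4: 2 codewords.
Minimum distance d = smallest w > 0 with A_w > 0 = 1.
Sanity: Σ A_w = 8 = 2^3 = 8 ✓.


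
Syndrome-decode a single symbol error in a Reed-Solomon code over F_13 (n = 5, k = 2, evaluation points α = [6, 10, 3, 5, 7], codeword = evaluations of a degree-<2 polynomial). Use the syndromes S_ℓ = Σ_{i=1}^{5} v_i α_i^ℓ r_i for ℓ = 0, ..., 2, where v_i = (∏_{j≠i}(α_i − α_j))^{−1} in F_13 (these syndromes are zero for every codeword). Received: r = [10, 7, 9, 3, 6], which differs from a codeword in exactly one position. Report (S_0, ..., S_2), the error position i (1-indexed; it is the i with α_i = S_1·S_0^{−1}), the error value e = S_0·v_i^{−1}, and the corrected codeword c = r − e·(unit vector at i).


S = (9, 6, 4), error at position 4, error magnitude e = 2, c = [10, 7, 9, 1, 6].

Step 1: column multipliers v_i = (∏_{j≠i}(α_i − α_j))^{−1} mod 13.
  i = 1 (α = 6): (6−10)(6−3)(6−5)(6−7) = (−4)·3·1·(−1) = 12 ≡ 12, so v_1 = 12^{−1} = 12 (mod 13).
  i = 2 (α = 10): (10−6)(10−3)(10−5)(10−7) = 4·7·5·3 = 420 ≡ 4, so v_2 = 4^{−1} = 10 (mod 13).
  i = 3 (α = 3): (3−6)(3−10)(3−5)(3−7) = (−3)·(−7)·(−2)·(−4) = 168 ≡ 12, so v_3 = 12^{−1} = 12 (mod 13).
  i = 4 (α = 5): (5−6)(5−10)(5−3)(5−7) = (−1)·(−5)·2·(−2) = −20 ≡ 6, so v_4 = 6^{−1} = 11 (mod 13).
  i = 5 (α = 7): (7−6)(7−10)(7−3)(7−5) = 1·(−3)·4·2 = −24 ≡ 2, so v_5 = 2^{−1} = 7 (mod 13).
  v = [12, 10, 12, 11, 7].
Step 2: syndromes of r = [10, 7, 9, 3, 6] (all sums mod 13).
  S_0 = Σ v_i r_i = 12·10 + 10·7 + 12·9 + 11·3 + 7·6 = 373 ≡ 9.
  S_1 = Σ v_i α_i r_i = 12·6·10 + 10·10·7 + 12·3·9 + 11·5·3 + 7·7·6 = 2203 ≡ 6.
  α_i^2 mod 13 = [10, 9, 9, 12, 10].
  S_2 = Σ v_i α_i^2 r_i = 12·10·10 + 10·9·7 + 12·9·9 + 11·12·3 + 7·10·6 = 3618 ≡ 4.
  S = (9, 6, 4) ≠ 0, so r is not a codeword (an error is present).
Step 3: locate the error. For a single error e at position i, S_ℓ = v_i·e·α_i^ℓ, so α_err = S_1/S_0.
  S_0^{−1} = 9^{−1} = 3 (mod 13), so α_err = 6·3 = 18 ≡ 5 = α_4. Error position i = 4.
  Consistency check: S_2/S_1 = 4·11 = 44 ≡ 5 = α_err ✓ (single-error assumption holds).
Step 4: error magnitude e = S_0/v_4 = S_0·∏_{j≠4}(α_4 − α_j) = 9·6 = 54 ≡ 2 (mod 13).
Step 5: correct position 4: c_4 = r_4 − e = 3 − 2 ≡ 1 (mod 13). Hence c = [10, 7, 9, 1, 6].
  Check: interpolating c through the α_i gives m(x) = 8 + 9·x (degree < 2) with m(α_i) = c_i for every i, so c is indeed a codeword.


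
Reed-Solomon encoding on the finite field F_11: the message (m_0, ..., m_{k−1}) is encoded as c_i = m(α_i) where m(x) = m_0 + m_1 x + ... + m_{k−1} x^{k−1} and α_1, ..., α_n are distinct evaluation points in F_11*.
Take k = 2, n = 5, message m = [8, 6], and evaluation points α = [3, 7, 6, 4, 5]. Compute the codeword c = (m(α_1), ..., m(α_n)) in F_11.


c = [4, 6, 0, 10, 5]

Message polynomial: m(x) = 8 + 6·x (mod 11).
For each evaluation point α_i, compute m(α_i) mod 11:
  α_1 = 3: Horner steps 6 → 4, so m(3) = 4.
  α_2 = 7: Horner steps 6 → 6, so m(7) = 6.
  α_3 = 6: Horner steps 6 → 0, so m(6) = 0.
  α_4 = 4: Horner steps 6 → 10, so m(4) = 10.
  α_5 = 5: Horner steps 6 → 5, so m(5) = 5.
Codeword c = [4, 6, 0, 10, 5] ∈ F_11^5.


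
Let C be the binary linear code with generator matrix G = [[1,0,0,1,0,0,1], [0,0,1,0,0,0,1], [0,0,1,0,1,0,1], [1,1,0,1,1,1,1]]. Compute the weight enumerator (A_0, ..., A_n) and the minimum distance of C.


Weight distribution: A_0 = 1, A_1 = 1, A_2 = 2, A_3 = 4, A_4 = 3, A_5 = 3, A_6 = 2. Minimum distance d = 1.

Enumerate all 2^4 = 16 messages m ∈ F_2^4.
For each, compute codeword c = mG in F_2^7, then tally its weight.
  m = 0000 → c = 0000000, weight = 0.
  m = 1000 → c = 1001001, weight = 3.
  m = 0100 → c = 0010001, weight = 2.
  m = 1100 → c = 1011000, weight = 3.
  m = 0010 → c = 0010101, weight = 3.
  m = 1010 → c = 1011100, weight = 4.
  m = 0110 → c = 0000100, weight = 1.
  m = 1110 → c = 1001101, weight = 4.
  m = 0001 → c = 1101111, weight = 6.
  m = 1001 → c = 0100110, weight = 3.
  m = 0101 → c = 1111110, weight = 6.
  m = 1101 → c = 0110111, weight = 5.
  m = 0011 → c = 1111010, weight = 5.
  m = 1011 → c = 0110011, weight = 4.
  m = 0111 → c = 1101011, weight = 5.
  m = 1111 → c = 0100010, weight = 2.
Tally weights:
  weight 0: 1 codewords.
  weight 1: 1 codewords.
  weight 2: 2 codewords.
  weight 3: 4 codewords.
  weight 4: 3 codewords.
  weight 5: 3 codewords.
  weight 6: 2 codewords.
Minimum distance d = smallest w > 0 with A_w > 0 = 1.
Sanity: Σ A_w = 16 = 2^4 = 16 ✓.


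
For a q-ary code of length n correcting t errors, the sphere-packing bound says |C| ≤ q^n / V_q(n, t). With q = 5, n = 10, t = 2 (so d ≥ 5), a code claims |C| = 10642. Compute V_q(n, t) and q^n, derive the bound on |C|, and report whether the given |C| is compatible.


V_q(n, t) = 761, q^n = 9765625, Hamming bound = 12832, |C| = 10642 ≤ bound (satisfied).

Step 1: Compute V_q(n, t) = Σ_{j=0}^2 C(n, j) (q−1)^j.
  j = 0: C(10,0)·(4)^0 = 1·1 = 1.
  j = 1: C(10,1)·(4)^1 = 10·4 = 40.
  j = 2: C(10,2)·(4)^2 = 45·16 = 720.
  V_q(n, t) = 1 + 40 + 720 = 761.
Step 2: q^n = 5^10 = 9765625.
Step 3: Hamming bound ⌊q^n / V_q(n,t)⌋ = ⌊9765625/761⌋ = 12832.
Step 4: Compare |C| = 10642 to 12832: satisfied.
The claimed |C| lies below the Hamming bound.


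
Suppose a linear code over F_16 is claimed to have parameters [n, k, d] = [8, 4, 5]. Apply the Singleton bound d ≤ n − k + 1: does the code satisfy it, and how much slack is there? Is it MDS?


Singleton RHS = n − k + 1 = 5, slack = 0, bound satisfied, MDS.

Singleton bound: d ≤ n − k + 1.
Here n = 8, k = 4, so n − k + 1 = 5.
Given d = 5, check d ≤ 5: YES.
Slack = (n − k + 1) − d = 0.
The code is MDS (slack = 0).
Description: the claimed parameters are [8, 4, 5]_16; such a code would be MDS (meets Singleton bound).


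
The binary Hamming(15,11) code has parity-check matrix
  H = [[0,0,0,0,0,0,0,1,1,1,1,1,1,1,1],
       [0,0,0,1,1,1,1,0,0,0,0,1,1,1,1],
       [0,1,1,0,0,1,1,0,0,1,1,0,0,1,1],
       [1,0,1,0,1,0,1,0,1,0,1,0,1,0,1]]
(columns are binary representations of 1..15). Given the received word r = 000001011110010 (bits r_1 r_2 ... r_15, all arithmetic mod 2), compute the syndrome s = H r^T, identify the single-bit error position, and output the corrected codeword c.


s = (1, 0, 0, 0)^T, error position = 8, corrected codeword c = 000001001110010

Compute s = H r^T mod 2 one row at a time:
  s_1 = 1 + 1 + 1 + 1 + 0 + 0 + 1 + 0 = 5 ≡ 1 (mod 2).
  s_2 = 0 + 0 + 1 + 0 + 0 + 0 + 1 + 0 = 2 ≡ 0 (mod 2).
  s_3 = 0 + 0 + 1 + 0 + 1 + 1 + 1 + 0 = 4 ≡ 0 (mod 2).
  s_4 = 0 + 0 + 0 + 0 + 1 + 1 + 0 + 0 = 2 ≡ 0 (mod 2).
s = (1, 0, 0, 0)^T — this equals column 8 of H (binary 1000), so error is at position 8.
Correct: flip bit 8 of r = 000001011110010 to get c = 000001001110010.


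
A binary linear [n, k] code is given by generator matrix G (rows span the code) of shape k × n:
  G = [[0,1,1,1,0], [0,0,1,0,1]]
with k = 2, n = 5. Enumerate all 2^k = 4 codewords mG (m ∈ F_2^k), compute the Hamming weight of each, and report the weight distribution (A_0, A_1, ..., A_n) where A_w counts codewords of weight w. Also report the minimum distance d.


Weight distribution: A_0 = 1, A_2 = 1, A_3 = 2. Minimum distance d = 2.

Enumerate all 2^2 = 4 messages m ∈ F_2^2.
For each, compute codeword c = mG in F_2^5, then tally its weight.
  m = 00 → c = 00000, weight = 0.
  m = 10 → c = 01110, weight = 3.
  m = 01 → c = 00101, weight = 2.
  m = 11 → c = 01011, weight = 3.
Tally weights:
  weight 0: 1 codewords.
  weight 2: 1 codewords.
  weight 3: 2 codewords.
Minimum distance d = smallest w > 0 with A_w > 0 = 2.
Sanity: Σ A_w = 4 = 2^2 = 4 ✓.


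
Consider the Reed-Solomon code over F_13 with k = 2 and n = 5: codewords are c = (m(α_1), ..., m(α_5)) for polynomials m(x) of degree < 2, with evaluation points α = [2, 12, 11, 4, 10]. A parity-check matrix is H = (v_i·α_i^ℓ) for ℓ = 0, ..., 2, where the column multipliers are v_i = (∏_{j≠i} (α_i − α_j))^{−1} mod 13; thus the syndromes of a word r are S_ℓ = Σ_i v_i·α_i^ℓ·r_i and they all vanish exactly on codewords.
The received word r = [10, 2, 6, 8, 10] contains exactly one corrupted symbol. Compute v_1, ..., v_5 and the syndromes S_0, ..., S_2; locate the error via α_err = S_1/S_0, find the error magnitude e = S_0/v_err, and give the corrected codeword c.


S = (2, 4, 8), error at position 1, error magnitude e = 7, c = [3, 2, 6, 8, 10].

Step 1: column multipliers v_i = (∏_{j≠i}(α_i − α_j))^{−1} mod 13.
  i = 1 (α = 2): (2−12)(2−11)(2−4)(2−10) = (−10)·(−9)·(−2)·(−8) = 1440 ≡ 10, so v_1 = 10^{−1} = 4 (mod 13).
  i = 2 (α = 12): (12−2)(12−11)(12−4)(12−10) = 10·1·8·2 = 160 ≡ 4, so v_2 = 4^{−1} = 10 (mod 13).
  i = 3 (α = 11): (11−2)(11−12)(11−4)(11−10) = 9·(−1)·7·1 = −63 ≡ 2, so v_3 = 2^{−1} = 7 (mod 13).
  i = 4 (α = 4): (4−2)(4−12)(4−11)(4−10) = 2·(−8)·(−7)·(−6) = −672 ≡ 4, so v_4 = 4^{−1} = 10 (mod 13).
  i = 5 (α = 10): (10−2)(10−12)(10−11)(10−4) = 8·(−2)·(−1)·6 = 96 ≡ 5, so v_5 = 5^{−1} = 8 (mod 13).
  v = [4, 10, 7, 10, 8].
Step 2: syndromes of r = [10, 2, 6, 8, 10] (all sums mod 13).
  S_0 = Σ v_i r_i = 4·10 + 10·2 + 7·6 + 10·8 + 8·10 = 262 ≡ 2.
  S_1 = Σ v_i α_i r_i = 4·2·10 + 10·12·2 + 7·11·6 + 10·4·8 + 8·10·10 = 1902 ≡ 4.
  α_i^2 mod 13 = [4, 1, 4, 3, 9].
  S_2 = Σ v_i α_i^2 r_i = 4·4·10 + 10·1·2 + 7·4·6 + 10·3·8 + 8·9·10 = 1308 ≡ 8.
  S = (2, 4, 8) ≠ 0, so r is not a codeword (an error is present).
Step 3: locate the error. For a single error e at position i, S_ℓ = v_i·e·α_i^ℓ, so α_err = S_1/S_0.
  S_0^{−1} = 2^{−1} = 7 (mod 13), so α_err = 4·7 = 28 ≡ 2 = α_1. Error position i = 1.
  Consistency check: S_2/S_1 = 8·10 = 80 ≡ 2 = α_err ✓ (single-error assumption holds).
Step 4: error magnitude e = S_0/v_1 = S_0·∏_{j≠1}(α_1 − α_j) = 2·10 = 20 ≡ 7 (mod 13).
Step 5: correct position 1: c_1 = r_1 − e = 10 − 7 ≡ 3 (mod 13). Hence c = [3, 2, 6, 8, 10].
  Check: interpolating c through the α_i gives m(x) = 11 + 9·x (degree < 2) with m(α_i) = c_i for every i, so c is indeed a codeword.


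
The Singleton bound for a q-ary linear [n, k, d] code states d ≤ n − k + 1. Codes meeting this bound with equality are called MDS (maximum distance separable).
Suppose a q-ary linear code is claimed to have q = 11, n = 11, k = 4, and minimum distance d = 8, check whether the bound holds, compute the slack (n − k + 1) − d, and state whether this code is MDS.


Singleton RHS = n − k + 1 = 8, slack = 0, bound satisfied, MDS.

Singleton bound: d ≤ n − k + 1.
Here n = 11, k = 4, so n − k + 1 = 8.
Given d = 8, check d ≤ 8: YES.
Slack = (n − k + 1) − d = 0.
The code is MDS (slack = 0).
Description: the claimed parameters are [11, 4, 8]_11; such a code would be MDS (meets Singleton bound).


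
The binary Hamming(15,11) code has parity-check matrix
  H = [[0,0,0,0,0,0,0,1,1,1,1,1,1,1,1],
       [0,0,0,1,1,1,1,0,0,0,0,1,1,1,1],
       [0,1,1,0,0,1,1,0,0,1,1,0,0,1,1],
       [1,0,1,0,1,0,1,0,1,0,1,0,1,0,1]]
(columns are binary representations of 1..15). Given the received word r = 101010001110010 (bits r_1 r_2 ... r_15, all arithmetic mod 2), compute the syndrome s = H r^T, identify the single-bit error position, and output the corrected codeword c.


s = (0, 0, 0, 1)^T, error position = 1, corrected codeword c = 001010001110010

Compute s = H r^T mod 2 one row at a time:
  s_1 = 0 + 1 + 1 + 1 + 0 + 0 + 1 + 0 = 4 ≡ 0 (mod 2).
  s_2 = 0 + 1 + 0 + 0 + 0 + 0 + 1 + 0 = 2 ≡ 0 (mod 2).
  s_3 = 0 + 1 + 0 + 0 + 1 + 1 + 1 + 0 = 4 ≡ 0 (mod 2).
  s_4 = 1 + 1 + 1 + 0 + 1 + 1 + 0 + 0 = 5 ≡ 1 (mod 2).
s = (0, 0, 0, 1)^T — this equals column 1 of H (binary 0001), so error is at position 1.
Correct: flip bit 1 of r = 101010001110010 to get c = 001010001110010.


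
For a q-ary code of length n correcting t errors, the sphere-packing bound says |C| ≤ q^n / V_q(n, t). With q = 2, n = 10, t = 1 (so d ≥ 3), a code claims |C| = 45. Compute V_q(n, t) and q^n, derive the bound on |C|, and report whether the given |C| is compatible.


V_q(n, t) = 11, q^n = 1024, Hamming bound = 93, |C| = 45 ≤ bound (satisfied).

Step 1: Compute V_q(n, t) = Σ_{j=0}^1 C(n, j) (q−1)^j.
  j = 0: C(10,0)·(1)^0 = 1·1 = 1.
  j = 1: C(10,1)·(1)^1 = 10·1 = 10.
  V_q(n, t) = 1 + 10 = 11.
Step 2: q^n = 2^10 = 1024.
Step 3: Hamming bound ⌊q^n / V_q(n,t)⌋ = ⌊1024/11⌋ = 93.
Step 4: Compare |C| = 45 to 93: satisfied.
The claimed |C| lies below the Hamming bound.


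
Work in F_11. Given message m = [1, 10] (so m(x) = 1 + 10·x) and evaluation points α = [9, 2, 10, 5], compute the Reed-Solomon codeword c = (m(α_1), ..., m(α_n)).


c = [3, 10, 2, 7]

Message polynomial: m(x) = 1 + 10·x (mod 11).
For each evaluation point α_i, compute m(α_i) mod 11:
  α_1 = 9: Horner steps 10 → 3, so m(9) = 3.
  α_2 = 2: Horner steps 10 → 10, so m(2) = 10.
  α_3 = 10: Horner steps 10 → 2, so m(10) = 2.
  α_4 = 5: Horner steps 10 → 7, so m(5) = 7.
Codeword c = [3, 10, 2, 7] ∈ F_11^4.


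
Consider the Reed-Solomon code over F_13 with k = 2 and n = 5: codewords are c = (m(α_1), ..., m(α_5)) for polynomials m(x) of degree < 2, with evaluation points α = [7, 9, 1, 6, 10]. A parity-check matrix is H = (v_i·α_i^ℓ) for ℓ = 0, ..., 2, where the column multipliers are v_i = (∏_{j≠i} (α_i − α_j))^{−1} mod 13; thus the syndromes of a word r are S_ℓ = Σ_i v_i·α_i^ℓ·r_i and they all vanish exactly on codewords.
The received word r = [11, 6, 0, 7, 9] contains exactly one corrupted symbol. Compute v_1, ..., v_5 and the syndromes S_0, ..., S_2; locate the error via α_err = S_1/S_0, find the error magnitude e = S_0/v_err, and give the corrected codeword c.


S = (3, 4, 1), error at position 5, error magnitude e = 12, c = [11, 6, 0, 7, 10].

Step 1: column multipliers v_i = (∏_{j≠i}(α_i − α_j))^{−1} mod 13.
  i = 1 (α = 7): (7−9)(7−1)(7−6)(7−10) = (−2)·6·1·(−3) = 36 ≡ 10, so v_1 = 10^{−1} = 4 (mod 13).
  i = 2 (α = 9): (9−7)(9−1)(9−6)(9−10) = 2·8·3·(−1) = −48 ≡ 4, so v_2 = 4^{−1} = 10 (mod 13).
  i = 3 (α = 1): (1−7)(1−9)(1−6)(1−10) = (−6)·(−8)·(−5)·(−9) = 2160 ≡ 2, so v_3 = 2^{−1} = 7 (mod 13).
  i = 4 (α = 6): (6−7)(6−9)(6−1)(6−10) = (−1)·(−3)·5·(−4) = −60 ≡ 5, so v_4 = 5^{−1} = 8 (mod 13).
  i = 5 (α = 10): (10−7)(10−9)(10−1)(10−6) = 3·1·9·4 = 108 ≡ 4, so v_5 = 4^{−1} = 10 (mod 13).
  v = [4, 10, 7, 8, 10].
Step 2: syndromes of r = [11, 6, 0, 7, 9] (all sums mod 13).
  S_0 = Σ v_i r_i = 4·11 + 10·6 + 7·0 + 8·7 + 10·9 = 250 ≡ 3.
  S_1 = Σ v_i α_i r_i = 4·7·11 + 10·9·6 + 7·1·0 + 8·6·7 + 10·10·9 = 2084 ≡ 4.
  α_i^2 mod 13 = [10, 3, 1, 10, 9].
  S_2 = Σ v_i α_i^2 r_i = 4·10·11 + 10·3·6 + 7·1·0 + 8·10·7 + 10·9·9 = 1990 ≡ 1.
  S = (3, 4, 1) ≠ 0, so r is not a codeword (an error is present).
Step 3: locate the error. For a single error e at position i, S_ℓ = v_i·e·α_i^ℓ, so α_err = S_1/S_0.
  S_0^{−1} = 3^{−1} = 9 (mod 13), so α_err = 4·9 = 36 ≡ 10 = α_5. Error position i = 5.
  Consistency check: S_2/S_1 = 1·10 = 10 ≡ 10 = α_err ✓ (single-error assumption holds).
Step 4: error magnitude e = S_0/v_5 = S_0·∏_{j≠5}(α_5 − α_j) = 3·4 = 12 ≡ 12 (mod 13).
Step 5: correct position 5: c_5 = r_5 − e = 9 − 12 ≡ 10 (mod 13). Hence c = [11, 6, 0, 7, 10].
  Check: interpolating c through the α_i gives m(x) = 9 + 4·x (degree < 2) with m(α_i) = c_i for every i, so c is indeed a codeword.


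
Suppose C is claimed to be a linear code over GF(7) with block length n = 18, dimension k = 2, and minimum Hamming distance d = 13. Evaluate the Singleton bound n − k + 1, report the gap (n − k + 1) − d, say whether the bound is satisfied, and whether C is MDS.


Singleton RHS = n − k + 1 = 17, slack = 4, bound satisfied, not MDS.

Singleton bound: d ≤ n − k + 1.
Here n = 18, k = 2, so n − k + 1 = 17.
Given d = 13, check d ≤ 17: YES.
Slack = (n − k + 1) − d = 4.
The code is NOT MDS (slack = 4 > 0).
Description: the claimed parameters are [18, 2, 13]_7; such a code would be non-MDS.


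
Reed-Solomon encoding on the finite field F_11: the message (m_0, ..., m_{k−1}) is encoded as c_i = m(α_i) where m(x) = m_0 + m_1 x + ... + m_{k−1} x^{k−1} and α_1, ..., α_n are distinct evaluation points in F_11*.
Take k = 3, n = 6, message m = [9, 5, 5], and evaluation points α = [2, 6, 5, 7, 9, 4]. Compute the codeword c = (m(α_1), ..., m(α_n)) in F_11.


c = [6, 10, 5, 3, 8, 10]

Message polynomial: m(x) = 9 + 5·x + 5·x^2 (mod 11).
For each evaluation point α_i, compute m(α_i) mod 11:
  α_1 = 2: Horner steps 5 → 4 → 6, so m(2) = 6.
  α_2 = 6: Horner steps 5 → 2 → 10, so m(6) = 10.
  α_3 = 5: Horner steps 5 → 8 → 5, so m(5) = 5.
  α_4 = 7: Horner steps 5 → 7 → 3, so m(7) = 3.
  α_5 = 9: Horner steps 5 → 6 → 8, so m(9) = 8.
  α_6 = 4: Horner steps 5 → 3 → 10, so m(4) = 10.
Codeword c = [6, 10, 5, 3, 8, 10] ∈ F_11^6.


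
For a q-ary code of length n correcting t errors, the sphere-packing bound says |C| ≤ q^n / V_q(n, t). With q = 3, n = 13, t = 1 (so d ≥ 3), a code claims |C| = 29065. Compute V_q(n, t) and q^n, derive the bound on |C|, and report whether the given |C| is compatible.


V_q(n, t) = 27, q^n = 1594323, Hamming bound = 59049, |C| = 29065 ≤ bound (satisfied).

Step 1: Compute V_q(n, t) = Σ_{j=0}^1 C(n, j) (q−1)^j.
  j = 0: C(13,0)·(2)^0 = 1·1 = 1.
  j = 1: C(13,1)·(2)^1 = 13·2 = 26.
  V_q(n, t) = 1 + 26 = 27.
Step 2: q^n = 3^13 = 1594323.
Step 3: Hamming bound ⌊q^n / V_q(n,t)⌋ = ⌊1594323/27⌋ = 59049.
Step 4: Compare |C| = 29065 to 59049: satisfied.
The claimed |C| lies below the Hamming bound.


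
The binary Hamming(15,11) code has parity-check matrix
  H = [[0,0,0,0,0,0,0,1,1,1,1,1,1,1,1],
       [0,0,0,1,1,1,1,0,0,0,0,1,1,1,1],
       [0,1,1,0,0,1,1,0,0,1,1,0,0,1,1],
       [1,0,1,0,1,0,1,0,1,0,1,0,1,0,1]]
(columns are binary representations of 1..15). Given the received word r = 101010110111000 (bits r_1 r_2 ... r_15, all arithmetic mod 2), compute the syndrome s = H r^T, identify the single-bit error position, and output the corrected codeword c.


s = (0, 1, 0, 1)^T, error position = 5, corrected codeword c = 101000110111000

Compute s = H r^T mod 2 one row at a time:
  s_1 = 1 + 0 + 1 + 1 + 1 + 0 + 0 + 0 = 4 ≡ 0 (mod 2).
  s_2 = 0 + 1 + 0 + 1 + 1 + 0 + 0 + 0 = 3 ≡ 1 (mod 2).
  s_3 = 0 + 1 + 0 + 1 + 1 + 1 + 0 + 0 = 4 ≡ 0 (mod 2).
  s_4 = 1 + 1 + 1 + 1 + 0 + 1 + 0 + 0 = 5 ≡ 1 (mod 2).
s = (0, 1, 0, 1)^T — this equals column 5 of H (binary 0101), so error is at position 5.
Correct: flip bit 5 of r = 101010110111000 to get c = 101000110111000.


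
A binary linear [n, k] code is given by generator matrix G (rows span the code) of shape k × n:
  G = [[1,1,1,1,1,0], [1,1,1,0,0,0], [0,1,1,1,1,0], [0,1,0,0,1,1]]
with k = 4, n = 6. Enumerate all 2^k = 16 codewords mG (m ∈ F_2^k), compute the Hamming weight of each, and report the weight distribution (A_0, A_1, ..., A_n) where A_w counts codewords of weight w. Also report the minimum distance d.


Weight distribution: A_0 = 1, A_1 = 1, A_2 = 2, A_3 = 6, A_4 = 5, A_5 = 1. Minimum distance d = 1.

Enumerate all 2^4 = 16 messages m ∈ F_2^4.
For each, compute codeword c = mG in F_2^6, then tally its weight.
  m = 0000 → c = 000000, weight = 0.
  m = 1000 → c = 111110, weight = 5.
  m = 0100 → c = 111000, weight = 3.
  m = 1100 → c = 000110, weight = 2.
  m = 0010 → c = 011110, weight = 4.
  m = 1010 → c = 100000, weight = 1.
  m = 0110 → c = 100110, weight = 3.
  m = 1110 → c = 011000, weight = 2.
  m = 0001 → c = 010011, weight = 3.
  m = 1001 → c = 101101, weight = 4.
  m = 0101 → c = 101011, weight = 4.
  m = 1101 → c = 010101, weight = 3.
  m = 0011 → c = 001101, weight = 3.
  m = 1011 → c = 110011, weight = 4.
  m = 0111 → c = 110101, weight = 4.
  m = 1111 → c = 001011, weight = 3.
Tally weights:
  weight 0: 1 codewords.
  weight 1: 1 codewords.
  weight 2: 2 codewords.
  weight 3: 6 codewords.
  weight 4: 5 codewords.
  weight 5: 1 codewords.
Minimum distance d = smallest w > 0 with A_w > 0 = 1.
Sanity: Σ A_w = 16 = 2^4 = 16 ✓.


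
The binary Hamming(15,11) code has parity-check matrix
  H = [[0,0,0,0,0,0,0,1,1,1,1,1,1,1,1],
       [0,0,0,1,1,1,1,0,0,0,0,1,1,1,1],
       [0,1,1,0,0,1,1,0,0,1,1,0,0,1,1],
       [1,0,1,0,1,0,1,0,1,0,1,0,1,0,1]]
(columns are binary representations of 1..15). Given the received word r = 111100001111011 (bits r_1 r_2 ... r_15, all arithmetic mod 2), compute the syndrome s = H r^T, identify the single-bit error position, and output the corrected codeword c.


s = (0, 0, 0, 1)^T, error position = 1, corrected codeword c = 011100001111011

Compute s = H r^T mod 2 one row at a time:
  s_1 = 0 + 1 + 1 + 1 + 1 + 0 + 1 + 1 = 6 ≡ 0 (mod 2).
  s_2 = 1 + 0 + 0 + 0 + 1 + 0 + 1 + 1 = 4 ≡ 0 (mod 2).
  s_3 = 1 + 1 + 0 + 0 + 1 + 1 + 1 + 1 = 6 ≡ 0 (mod 2).
  s_4 = 1 + 1 + 0 + 0 + 1 + 1 + 0 + 1 = 5 ≡ 1 (mod 2).
s = (0, 0, 0, 1)^T — this equals column 1 of H (binary 0001), so error is at position 1.
Correct: flip bit 1 of r = 111100001111011 to get c = 011100001111011.


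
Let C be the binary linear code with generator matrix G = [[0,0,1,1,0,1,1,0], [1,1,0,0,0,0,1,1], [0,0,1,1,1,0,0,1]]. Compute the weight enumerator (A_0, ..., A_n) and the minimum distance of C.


Weight distribution: A_0 = 1, A_4 = 5, A_6 = 2. Minimum distance d = 4.

Enumerate all 2^3 = 8 messages m ∈ F_2^3.
For each, compute codeword c = mG in F_2^8, then tally its weight.
  m = 000 → c = 00000000, weight = 0.
  m = 100 → c = 00110110, weight = 4.
  m = 010 → c = 11000011, weight = 4.
  m = 110 → c = 11110101, weight = 6.
  m = 001 → c = 00111001, weight = 4.
  m = 101 → c = 00001111, weight = 4.
  m = 011 → c = 11111010, weight = 6.
  m = 111 → c = 11001100, weight = 4.
Tally weights:
  weight 0: 1 codewords.
  weight 4: 5 codewords.
  weight 6: 2 codewords.
Minimum distance d = smallest w > 0 with A_w > 0 = 4.
Sanity: Σ A_w = 8 = 2^3 = 8 ✓.


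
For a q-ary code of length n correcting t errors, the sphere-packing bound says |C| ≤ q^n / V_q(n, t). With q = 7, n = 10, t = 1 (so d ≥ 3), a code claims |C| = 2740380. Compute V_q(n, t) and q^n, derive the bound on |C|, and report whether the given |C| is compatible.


V_q(n, t) = 61, q^n = 282475249, Hamming bound = 4630741, |C| = 2740380 ≤ bound (satisfied).

Step 1: Compute V_q(n, t) = Σ_{j=0}^1 C(n, j) (q−1)^j.
  j = 0: C(10,0)·(6)^0 = 1·1 = 1.
  j = 1: C(10,1)·(6)^1 = 10·6 = 60.
  V_q(n, t) = 1 + 60 = 61.
Step 2: q^n = 7^10 = 282475249.
Step 3: Hamming bound ⌊q^n / V_q(n,t)⌋ = ⌊282475249/61⌋ = 4630741.
Step 4: Compare |C| = 2740380 to 4630741: satisfied.
The claimed |C| lies below the Hamming bound.


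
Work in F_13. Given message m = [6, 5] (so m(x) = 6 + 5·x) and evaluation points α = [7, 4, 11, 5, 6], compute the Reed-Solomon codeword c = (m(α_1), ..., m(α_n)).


c = [2, 0, 9, 5, 10]

Message polynomial: m(x) = 6 + 5·x (mod 13).
For each evaluation point α_i, compute m(α_i) mod 13:
  α_1 = 7: Horner steps 5 → 2, so m(7) = 2.
  α_2 = 4: Horner steps 5 → 0, so m(4) = 0.
  α_3 = 11: Horner steps 5 → 9, so m(11) = 9.
  α_4 = 5: Horner steps 5 → 5, so m(5) = 5.
  α_5 = 6: Horner steps 5 → 10, so m(6) = 10.
Codeword c = [2, 0, 9, 5, 10] ∈ F_13^5.


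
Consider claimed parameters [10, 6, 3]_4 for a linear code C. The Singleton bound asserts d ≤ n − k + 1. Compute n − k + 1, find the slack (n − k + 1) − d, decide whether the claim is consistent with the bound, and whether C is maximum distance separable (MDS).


Singleton RHS = n − k + 1 = 5, slack = 2, bound satisfied, not MDS.

Singleton bound: d ≤ n − k + 1.
Here n = 10, k = 6, so n − k + 1 = 5.
Given d = 3, check d ≤ 5: YES.
Slack = (n − k + 1) − d = 2.
The code is NOT MDS (slack = 2 > 0).
Description: the claimed parameters are [10, 6, 3]_4; such a code would be non-MDS.


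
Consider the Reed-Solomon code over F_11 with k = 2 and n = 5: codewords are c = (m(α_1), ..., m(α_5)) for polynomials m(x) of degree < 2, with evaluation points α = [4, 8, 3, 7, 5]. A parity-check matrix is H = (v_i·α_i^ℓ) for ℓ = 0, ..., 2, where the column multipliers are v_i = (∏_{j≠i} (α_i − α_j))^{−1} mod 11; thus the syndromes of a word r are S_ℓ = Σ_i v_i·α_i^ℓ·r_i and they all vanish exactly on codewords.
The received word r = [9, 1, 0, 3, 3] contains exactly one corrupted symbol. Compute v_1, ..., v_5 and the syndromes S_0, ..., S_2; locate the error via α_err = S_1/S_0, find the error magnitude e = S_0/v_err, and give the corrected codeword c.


S = (7, 2, 10), error at position 5, error magnitude e = 7, c = [9, 1, 0, 3, 7].

Step 1: column multipliers v_i = (∏_{j≠i}(α_i − α_j))^{−1} mod 11.
  i = 1 (α = 4): (4−8)(4−3)(4−7)(4−5) = (−4)·1·(−3)·(−1) = −12 ≡ 10, so v_1 = 10^{−1} = 10 (mod 11).
  i = 2 (α = 8): (8−4)(8−3)(8−7)(8−5) = 4·5·1·3 = 60 ≡ 5, so v_2 = 5^{−1} = 9 (mod 11).
  i = 3 (α = 3): (3−4)(3−8)(3−7)(3−5) = (−1)·(−5)·(−4)·(−2) = 40 ≡ 7, so v_3 = 7^{−1} = 8 (mod 11).
  i = 4 (α = 7): (7−4)(7−8)(7−3)(7−5) = 3·(−1)·4·2 = −24 ≡ 9, so v_4 = 9^{−1} = 5 (mod 11).
  i = 5 (α = 5): (5−4)(5−8)(5−3)(5−7) = 1·(−3)·2·(−2) = 12 ≡ 1, so v_5 = 1^{−1} = 1 (mod 11).
  v = [10, 9, 8, 5, 1].
Step 2: syndromes of r = [9, 1, 0, 3, 3] (all sums mod 11).
  S_0 = Σ v_i r_i = 10·9 + 9·1 + 8·0 + 5·3 + 1·3 = 117 ≡ 7.
  S_1 = Σ v_i α_i r_i = 10·4·9 + 9·8·1 + 8·3·0 + 5·7·3 + 1·5·3 = 552 ≡ 2.
  α_i^2 mod 11 = [5, 9, 9, 5, 3].
  S_2 = Σ v_i α_i^2 r_i = 10·5·9 + 9·9·1 + 8·9·0 + 5·5·3 + 1·3·3 = 615 ≡ 10.
  S = (7, 2, 10) ≠ 0, so r is not a codeword (an error is present).
Step 3: locate the error. For a single error e at position i, S_ℓ = v_i·e·α_i^ℓ, so α_err = S_1/S_0.
  S_0^{−1} = 7^{−1} = 8 (mod 11), so α_err = 2·8 = 16 ≡ 5 = α_5. Error position i = 5.
  Consistency check: S_2/S_1 = 10·6 = 60 ≡ 5 = α_err ✓ (single-error assumption holds).
Step 4: error magnitude e = S_0/v_5 = S_0·∏_{j≠5}(α_5 − α_j) = 7·1 = 7 ≡ 7 (mod 11).
Step 5: correct position 5: c_5 = r_5 − e = 3 − 7 ≡ 7 (mod 11). Hence c = [9, 1, 0, 3, 7].
  Check: interpolating c through the α_i gives m(x) = 6 + 9·x (degree < 2) with m(α_i) = c_i for every i, so c is indeed a codeword.


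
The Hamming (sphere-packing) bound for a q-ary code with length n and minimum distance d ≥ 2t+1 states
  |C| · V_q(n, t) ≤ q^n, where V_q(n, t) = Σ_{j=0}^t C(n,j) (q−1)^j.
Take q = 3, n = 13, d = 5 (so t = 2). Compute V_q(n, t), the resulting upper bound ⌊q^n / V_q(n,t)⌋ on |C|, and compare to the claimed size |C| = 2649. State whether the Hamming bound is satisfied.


V_q(n, t) = 339, q^n = 1594323, Hamming bound = 4703, |C| = 2649 ≤ bound (satisfied).

Step 1: Compute V_q(n, t) = Σ_{j=0}^2 C(n, j) (q−1)^j.
  j = 0: C(13,0)·(2)^0 = 1·1 = 1.
  j = 1: C(13,1)·(2)^1 = 13·2 = 26.
  j = 2: C(13,2)·(2)^2 = 78·4 = 312.
  V_q(n, t) = 1 + 26 + 312 = 339.
Step 2: q^n = 3^13 = 1594323.
Step 3: Hamming bound ⌊q^n / V_q(n,t)⌋ = ⌊1594323/339⌋ = 4703.
Step 4: Compare |C| = 2649 to 4703: satisfied.
The claimed |C| lies below the Hamming bound.
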